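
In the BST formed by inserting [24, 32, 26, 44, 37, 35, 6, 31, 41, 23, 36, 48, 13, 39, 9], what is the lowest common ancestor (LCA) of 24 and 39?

Tree insertion order: [24, 32, 26, 44, 37, 35, 6, 31, 41, 23, 36, 48, 13, 39, 9]
Tree (level-order array): [24, 6, 32, None, 23, 26, 44, 13, None, None, 31, 37, 48, 9, None, None, None, 35, 41, None, None, None, None, None, 36, 39]
In a BST, the LCA of p=24, q=39 is the first node v on the
root-to-leaf path with p <= v <= q (go left if both < v, right if both > v).
Walk from root:
  at 24: 24 <= 24 <= 39, this is the LCA
LCA = 24


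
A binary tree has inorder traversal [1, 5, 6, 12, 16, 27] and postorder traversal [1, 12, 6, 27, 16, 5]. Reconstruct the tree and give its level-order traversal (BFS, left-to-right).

Inorder:   [1, 5, 6, 12, 16, 27]
Postorder: [1, 12, 6, 27, 16, 5]
Algorithm: postorder visits root last, so walk postorder right-to-left;
each value is the root of the current inorder slice — split it at that
value, recurse on the right subtree first, then the left.
Recursive splits:
  root=5; inorder splits into left=[1], right=[6, 12, 16, 27]
  root=16; inorder splits into left=[6, 12], right=[27]
  root=27; inorder splits into left=[], right=[]
  root=6; inorder splits into left=[], right=[12]
  root=12; inorder splits into left=[], right=[]
  root=1; inorder splits into left=[], right=[]
Reconstructed level-order: [5, 1, 16, 6, 27, 12]


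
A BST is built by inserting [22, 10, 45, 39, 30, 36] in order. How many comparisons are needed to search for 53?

Search path for 53: 22 -> 45
Found: False
Comparisons: 2


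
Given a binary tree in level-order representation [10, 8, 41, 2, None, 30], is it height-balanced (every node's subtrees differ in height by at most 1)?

Tree (level-order array): [10, 8, 41, 2, None, 30]
Definition: a tree is height-balanced if, at every node, |h(left) - h(right)| <= 1 (empty subtree has height -1).
Bottom-up per-node check:
  node 2: h_left=-1, h_right=-1, diff=0 [OK], height=0
  node 8: h_left=0, h_right=-1, diff=1 [OK], height=1
  node 30: h_left=-1, h_right=-1, diff=0 [OK], height=0
  node 41: h_left=0, h_right=-1, diff=1 [OK], height=1
  node 10: h_left=1, h_right=1, diff=0 [OK], height=2
All nodes satisfy the balance condition.
Result: Balanced


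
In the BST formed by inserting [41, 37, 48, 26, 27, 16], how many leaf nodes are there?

Tree built from: [41, 37, 48, 26, 27, 16]
Tree (level-order array): [41, 37, 48, 26, None, None, None, 16, 27]
Rule: A leaf has 0 children.
Per-node child counts:
  node 41: 2 child(ren)
  node 37: 1 child(ren)
  node 26: 2 child(ren)
  node 16: 0 child(ren)
  node 27: 0 child(ren)
  node 48: 0 child(ren)
Matching nodes: [16, 27, 48]
Count of leaf nodes: 3


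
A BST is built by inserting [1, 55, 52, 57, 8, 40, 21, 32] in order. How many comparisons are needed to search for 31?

Search path for 31: 1 -> 55 -> 52 -> 8 -> 40 -> 21 -> 32
Found: False
Comparisons: 7


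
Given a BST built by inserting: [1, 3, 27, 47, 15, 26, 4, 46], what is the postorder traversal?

Tree insertion order: [1, 3, 27, 47, 15, 26, 4, 46]
Tree (level-order array): [1, None, 3, None, 27, 15, 47, 4, 26, 46]
Postorder traversal: [4, 26, 15, 46, 47, 27, 3, 1]


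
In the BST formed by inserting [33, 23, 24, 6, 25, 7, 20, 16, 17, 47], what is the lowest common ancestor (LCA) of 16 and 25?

Tree insertion order: [33, 23, 24, 6, 25, 7, 20, 16, 17, 47]
Tree (level-order array): [33, 23, 47, 6, 24, None, None, None, 7, None, 25, None, 20, None, None, 16, None, None, 17]
In a BST, the LCA of p=16, q=25 is the first node v on the
root-to-leaf path with p <= v <= q (go left if both < v, right if both > v).
Walk from root:
  at 33: both 16 and 25 < 33, go left
  at 23: 16 <= 23 <= 25, this is the LCA
LCA = 23


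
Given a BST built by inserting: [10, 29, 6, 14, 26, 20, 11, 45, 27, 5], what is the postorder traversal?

Tree insertion order: [10, 29, 6, 14, 26, 20, 11, 45, 27, 5]
Tree (level-order array): [10, 6, 29, 5, None, 14, 45, None, None, 11, 26, None, None, None, None, 20, 27]
Postorder traversal: [5, 6, 11, 20, 27, 26, 14, 45, 29, 10]


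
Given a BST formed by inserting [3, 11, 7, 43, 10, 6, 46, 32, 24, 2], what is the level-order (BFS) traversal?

Tree insertion order: [3, 11, 7, 43, 10, 6, 46, 32, 24, 2]
Tree (level-order array): [3, 2, 11, None, None, 7, 43, 6, 10, 32, 46, None, None, None, None, 24]
BFS from the root, enqueuing left then right child of each popped node:
  queue [3] -> pop 3, enqueue [2, 11], visited so far: [3]
  queue [2, 11] -> pop 2, enqueue [none], visited so far: [3, 2]
  queue [11] -> pop 11, enqueue [7, 43], visited so far: [3, 2, 11]
  queue [7, 43] -> pop 7, enqueue [6, 10], visited so far: [3, 2, 11, 7]
  queue [43, 6, 10] -> pop 43, enqueue [32, 46], visited so far: [3, 2, 11, 7, 43]
  queue [6, 10, 32, 46] -> pop 6, enqueue [none], visited so far: [3, 2, 11, 7, 43, 6]
  queue [10, 32, 46] -> pop 10, enqueue [none], visited so far: [3, 2, 11, 7, 43, 6, 10]
  queue [32, 46] -> pop 32, enqueue [24], visited so far: [3, 2, 11, 7, 43, 6, 10, 32]
  queue [46, 24] -> pop 46, enqueue [none], visited so far: [3, 2, 11, 7, 43, 6, 10, 32, 46]
  queue [24] -> pop 24, enqueue [none], visited so far: [3, 2, 11, 7, 43, 6, 10, 32, 46, 24]
Result: [3, 2, 11, 7, 43, 6, 10, 32, 46, 24]


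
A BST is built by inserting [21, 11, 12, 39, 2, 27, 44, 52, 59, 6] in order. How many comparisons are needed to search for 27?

Search path for 27: 21 -> 39 -> 27
Found: True
Comparisons: 3


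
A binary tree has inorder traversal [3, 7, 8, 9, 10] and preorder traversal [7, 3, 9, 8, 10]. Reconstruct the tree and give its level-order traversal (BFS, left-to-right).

Inorder:  [3, 7, 8, 9, 10]
Preorder: [7, 3, 9, 8, 10]
Algorithm: preorder visits root first, so consume preorder in order;
for each root, split the current inorder slice at that value into
left-subtree inorder and right-subtree inorder, then recurse.
Recursive splits:
  root=7; inorder splits into left=[3], right=[8, 9, 10]
  root=3; inorder splits into left=[], right=[]
  root=9; inorder splits into left=[8], right=[10]
  root=8; inorder splits into left=[], right=[]
  root=10; inorder splits into left=[], right=[]
Reconstructed level-order: [7, 3, 9, 8, 10]


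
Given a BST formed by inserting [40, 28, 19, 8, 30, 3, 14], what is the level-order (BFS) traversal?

Tree insertion order: [40, 28, 19, 8, 30, 3, 14]
Tree (level-order array): [40, 28, None, 19, 30, 8, None, None, None, 3, 14]
BFS from the root, enqueuing left then right child of each popped node:
  queue [40] -> pop 40, enqueue [28], visited so far: [40]
  queue [28] -> pop 28, enqueue [19, 30], visited so far: [40, 28]
  queue [19, 30] -> pop 19, enqueue [8], visited so far: [40, 28, 19]
  queue [30, 8] -> pop 30, enqueue [none], visited so far: [40, 28, 19, 30]
  queue [8] -> pop 8, enqueue [3, 14], visited so far: [40, 28, 19, 30, 8]
  queue [3, 14] -> pop 3, enqueue [none], visited so far: [40, 28, 19, 30, 8, 3]
  queue [14] -> pop 14, enqueue [none], visited so far: [40, 28, 19, 30, 8, 3, 14]
Result: [40, 28, 19, 30, 8, 3, 14]


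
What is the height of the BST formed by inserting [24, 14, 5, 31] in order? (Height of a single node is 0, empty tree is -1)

Insertion order: [24, 14, 5, 31]
Tree (level-order array): [24, 14, 31, 5]
Compute height bottom-up (empty subtree = -1):
  height(5) = 1 + max(-1, -1) = 0
  height(14) = 1 + max(0, -1) = 1
  height(31) = 1 + max(-1, -1) = 0
  height(24) = 1 + max(1, 0) = 2
Height = 2


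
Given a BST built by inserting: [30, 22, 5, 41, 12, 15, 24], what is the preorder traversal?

Tree insertion order: [30, 22, 5, 41, 12, 15, 24]
Tree (level-order array): [30, 22, 41, 5, 24, None, None, None, 12, None, None, None, 15]
Preorder traversal: [30, 22, 5, 12, 15, 24, 41]


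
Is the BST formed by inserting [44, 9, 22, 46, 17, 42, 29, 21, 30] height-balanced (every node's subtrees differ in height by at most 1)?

Tree (level-order array): [44, 9, 46, None, 22, None, None, 17, 42, None, 21, 29, None, None, None, None, 30]
Definition: a tree is height-balanced if, at every node, |h(left) - h(right)| <= 1 (empty subtree has height -1).
Bottom-up per-node check:
  node 21: h_left=-1, h_right=-1, diff=0 [OK], height=0
  node 17: h_left=-1, h_right=0, diff=1 [OK], height=1
  node 30: h_left=-1, h_right=-1, diff=0 [OK], height=0
  node 29: h_left=-1, h_right=0, diff=1 [OK], height=1
  node 42: h_left=1, h_right=-1, diff=2 [FAIL (|1--1|=2 > 1)], height=2
  node 22: h_left=1, h_right=2, diff=1 [OK], height=3
  node 9: h_left=-1, h_right=3, diff=4 [FAIL (|-1-3|=4 > 1)], height=4
  node 46: h_left=-1, h_right=-1, diff=0 [OK], height=0
  node 44: h_left=4, h_right=0, diff=4 [FAIL (|4-0|=4 > 1)], height=5
Node 42 violates the condition: |1 - -1| = 2 > 1.
Result: Not balanced


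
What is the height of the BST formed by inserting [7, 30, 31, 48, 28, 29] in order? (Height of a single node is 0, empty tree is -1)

Insertion order: [7, 30, 31, 48, 28, 29]
Tree (level-order array): [7, None, 30, 28, 31, None, 29, None, 48]
Compute height bottom-up (empty subtree = -1):
  height(29) = 1 + max(-1, -1) = 0
  height(28) = 1 + max(-1, 0) = 1
  height(48) = 1 + max(-1, -1) = 0
  height(31) = 1 + max(-1, 0) = 1
  height(30) = 1 + max(1, 1) = 2
  height(7) = 1 + max(-1, 2) = 3
Height = 3


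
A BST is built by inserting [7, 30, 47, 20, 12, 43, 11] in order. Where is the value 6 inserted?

Starting tree (level order): [7, None, 30, 20, 47, 12, None, 43, None, 11]
Insertion path: 7
Result: insert 6 as left child of 7
Final tree (level order): [7, 6, 30, None, None, 20, 47, 12, None, 43, None, 11]


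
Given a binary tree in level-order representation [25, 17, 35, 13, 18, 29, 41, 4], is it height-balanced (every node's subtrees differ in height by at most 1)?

Tree (level-order array): [25, 17, 35, 13, 18, 29, 41, 4]
Definition: a tree is height-balanced if, at every node, |h(left) - h(right)| <= 1 (empty subtree has height -1).
Bottom-up per-node check:
  node 4: h_left=-1, h_right=-1, diff=0 [OK], height=0
  node 13: h_left=0, h_right=-1, diff=1 [OK], height=1
  node 18: h_left=-1, h_right=-1, diff=0 [OK], height=0
  node 17: h_left=1, h_right=0, diff=1 [OK], height=2
  node 29: h_left=-1, h_right=-1, diff=0 [OK], height=0
  node 41: h_left=-1, h_right=-1, diff=0 [OK], height=0
  node 35: h_left=0, h_right=0, diff=0 [OK], height=1
  node 25: h_left=2, h_right=1, diff=1 [OK], height=3
All nodes satisfy the balance condition.
Result: Balanced


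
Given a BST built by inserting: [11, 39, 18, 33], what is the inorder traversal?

Tree insertion order: [11, 39, 18, 33]
Tree (level-order array): [11, None, 39, 18, None, None, 33]
Inorder traversal: [11, 18, 33, 39]


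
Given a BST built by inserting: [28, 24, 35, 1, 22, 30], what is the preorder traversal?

Tree insertion order: [28, 24, 35, 1, 22, 30]
Tree (level-order array): [28, 24, 35, 1, None, 30, None, None, 22]
Preorder traversal: [28, 24, 1, 22, 35, 30]


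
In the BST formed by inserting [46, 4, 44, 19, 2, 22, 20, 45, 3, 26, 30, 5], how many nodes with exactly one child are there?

Tree built from: [46, 4, 44, 19, 2, 22, 20, 45, 3, 26, 30, 5]
Tree (level-order array): [46, 4, None, 2, 44, None, 3, 19, 45, None, None, 5, 22, None, None, None, None, 20, 26, None, None, None, 30]
Rule: These are nodes with exactly 1 non-null child.
Per-node child counts:
  node 46: 1 child(ren)
  node 4: 2 child(ren)
  node 2: 1 child(ren)
  node 3: 0 child(ren)
  node 44: 2 child(ren)
  node 19: 2 child(ren)
  node 5: 0 child(ren)
  node 22: 2 child(ren)
  node 20: 0 child(ren)
  node 26: 1 child(ren)
  node 30: 0 child(ren)
  node 45: 0 child(ren)
Matching nodes: [46, 2, 26]
Count of nodes with exactly one child: 3


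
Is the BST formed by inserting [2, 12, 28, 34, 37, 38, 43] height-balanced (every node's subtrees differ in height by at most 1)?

Tree (level-order array): [2, None, 12, None, 28, None, 34, None, 37, None, 38, None, 43]
Definition: a tree is height-balanced if, at every node, |h(left) - h(right)| <= 1 (empty subtree has height -1).
Bottom-up per-node check:
  node 43: h_left=-1, h_right=-1, diff=0 [OK], height=0
  node 38: h_left=-1, h_right=0, diff=1 [OK], height=1
  node 37: h_left=-1, h_right=1, diff=2 [FAIL (|-1-1|=2 > 1)], height=2
  node 34: h_left=-1, h_right=2, diff=3 [FAIL (|-1-2|=3 > 1)], height=3
  node 28: h_left=-1, h_right=3, diff=4 [FAIL (|-1-3|=4 > 1)], height=4
  node 12: h_left=-1, h_right=4, diff=5 [FAIL (|-1-4|=5 > 1)], height=5
  node 2: h_left=-1, h_right=5, diff=6 [FAIL (|-1-5|=6 > 1)], height=6
Node 37 violates the condition: |-1 - 1| = 2 > 1.
Result: Not balanced


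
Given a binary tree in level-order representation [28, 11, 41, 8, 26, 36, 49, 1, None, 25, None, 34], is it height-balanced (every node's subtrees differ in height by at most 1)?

Tree (level-order array): [28, 11, 41, 8, 26, 36, 49, 1, None, 25, None, 34]
Definition: a tree is height-balanced if, at every node, |h(left) - h(right)| <= 1 (empty subtree has height -1).
Bottom-up per-node check:
  node 1: h_left=-1, h_right=-1, diff=0 [OK], height=0
  node 8: h_left=0, h_right=-1, diff=1 [OK], height=1
  node 25: h_left=-1, h_right=-1, diff=0 [OK], height=0
  node 26: h_left=0, h_right=-1, diff=1 [OK], height=1
  node 11: h_left=1, h_right=1, diff=0 [OK], height=2
  node 34: h_left=-1, h_right=-1, diff=0 [OK], height=0
  node 36: h_left=0, h_right=-1, diff=1 [OK], height=1
  node 49: h_left=-1, h_right=-1, diff=0 [OK], height=0
  node 41: h_left=1, h_right=0, diff=1 [OK], height=2
  node 28: h_left=2, h_right=2, diff=0 [OK], height=3
All nodes satisfy the balance condition.
Result: Balanced


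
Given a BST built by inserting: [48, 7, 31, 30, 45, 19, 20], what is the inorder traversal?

Tree insertion order: [48, 7, 31, 30, 45, 19, 20]
Tree (level-order array): [48, 7, None, None, 31, 30, 45, 19, None, None, None, None, 20]
Inorder traversal: [7, 19, 20, 30, 31, 45, 48]


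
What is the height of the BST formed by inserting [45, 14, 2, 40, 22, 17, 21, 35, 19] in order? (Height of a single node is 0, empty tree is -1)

Insertion order: [45, 14, 2, 40, 22, 17, 21, 35, 19]
Tree (level-order array): [45, 14, None, 2, 40, None, None, 22, None, 17, 35, None, 21, None, None, 19]
Compute height bottom-up (empty subtree = -1):
  height(2) = 1 + max(-1, -1) = 0
  height(19) = 1 + max(-1, -1) = 0
  height(21) = 1 + max(0, -1) = 1
  height(17) = 1 + max(-1, 1) = 2
  height(35) = 1 + max(-1, -1) = 0
  height(22) = 1 + max(2, 0) = 3
  height(40) = 1 + max(3, -1) = 4
  height(14) = 1 + max(0, 4) = 5
  height(45) = 1 + max(5, -1) = 6
Height = 6


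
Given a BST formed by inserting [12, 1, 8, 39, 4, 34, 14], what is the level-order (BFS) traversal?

Tree insertion order: [12, 1, 8, 39, 4, 34, 14]
Tree (level-order array): [12, 1, 39, None, 8, 34, None, 4, None, 14]
BFS from the root, enqueuing left then right child of each popped node:
  queue [12] -> pop 12, enqueue [1, 39], visited so far: [12]
  queue [1, 39] -> pop 1, enqueue [8], visited so far: [12, 1]
  queue [39, 8] -> pop 39, enqueue [34], visited so far: [12, 1, 39]
  queue [8, 34] -> pop 8, enqueue [4], visited so far: [12, 1, 39, 8]
  queue [34, 4] -> pop 34, enqueue [14], visited so far: [12, 1, 39, 8, 34]
  queue [4, 14] -> pop 4, enqueue [none], visited so far: [12, 1, 39, 8, 34, 4]
  queue [14] -> pop 14, enqueue [none], visited so far: [12, 1, 39, 8, 34, 4, 14]
Result: [12, 1, 39, 8, 34, 4, 14]


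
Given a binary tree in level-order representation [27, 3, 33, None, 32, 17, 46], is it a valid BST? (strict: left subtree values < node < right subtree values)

Level-order array: [27, 3, 33, None, 32, 17, 46]
Validate using subtree bounds (lo, hi): at each node, require lo < value < hi,
then recurse left with hi=value and right with lo=value.
Preorder trace (stopping at first violation):
  at node 27 with bounds (-inf, +inf): OK
  at node 3 with bounds (-inf, 27): OK
  at node 32 with bounds (3, 27): VIOLATION
Node 32 violates its bound: not (3 < 32 < 27).
Result: Not a valid BST


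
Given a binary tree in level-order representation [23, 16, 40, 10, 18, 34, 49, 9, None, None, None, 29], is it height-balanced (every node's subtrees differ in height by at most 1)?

Tree (level-order array): [23, 16, 40, 10, 18, 34, 49, 9, None, None, None, 29]
Definition: a tree is height-balanced if, at every node, |h(left) - h(right)| <= 1 (empty subtree has height -1).
Bottom-up per-node check:
  node 9: h_left=-1, h_right=-1, diff=0 [OK], height=0
  node 10: h_left=0, h_right=-1, diff=1 [OK], height=1
  node 18: h_left=-1, h_right=-1, diff=0 [OK], height=0
  node 16: h_left=1, h_right=0, diff=1 [OK], height=2
  node 29: h_left=-1, h_right=-1, diff=0 [OK], height=0
  node 34: h_left=0, h_right=-1, diff=1 [OK], height=1
  node 49: h_left=-1, h_right=-1, diff=0 [OK], height=0
  node 40: h_left=1, h_right=0, diff=1 [OK], height=2
  node 23: h_left=2, h_right=2, diff=0 [OK], height=3
All nodes satisfy the balance condition.
Result: Balanced


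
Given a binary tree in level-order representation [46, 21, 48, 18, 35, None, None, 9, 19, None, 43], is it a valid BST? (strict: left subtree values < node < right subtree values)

Level-order array: [46, 21, 48, 18, 35, None, None, 9, 19, None, 43]
Validate using subtree bounds (lo, hi): at each node, require lo < value < hi,
then recurse left with hi=value and right with lo=value.
Preorder trace (stopping at first violation):
  at node 46 with bounds (-inf, +inf): OK
  at node 21 with bounds (-inf, 46): OK
  at node 18 with bounds (-inf, 21): OK
  at node 9 with bounds (-inf, 18): OK
  at node 19 with bounds (18, 21): OK
  at node 35 with bounds (21, 46): OK
  at node 43 with bounds (35, 46): OK
  at node 48 with bounds (46, +inf): OK
No violation found at any node.
Result: Valid BST


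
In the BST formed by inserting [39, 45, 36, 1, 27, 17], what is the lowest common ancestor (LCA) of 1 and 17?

Tree insertion order: [39, 45, 36, 1, 27, 17]
Tree (level-order array): [39, 36, 45, 1, None, None, None, None, 27, 17]
In a BST, the LCA of p=1, q=17 is the first node v on the
root-to-leaf path with p <= v <= q (go left if both < v, right if both > v).
Walk from root:
  at 39: both 1 and 17 < 39, go left
  at 36: both 1 and 17 < 36, go left
  at 1: 1 <= 1 <= 17, this is the LCA
LCA = 1


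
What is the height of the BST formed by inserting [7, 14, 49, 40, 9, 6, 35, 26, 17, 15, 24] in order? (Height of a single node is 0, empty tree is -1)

Insertion order: [7, 14, 49, 40, 9, 6, 35, 26, 17, 15, 24]
Tree (level-order array): [7, 6, 14, None, None, 9, 49, None, None, 40, None, 35, None, 26, None, 17, None, 15, 24]
Compute height bottom-up (empty subtree = -1):
  height(6) = 1 + max(-1, -1) = 0
  height(9) = 1 + max(-1, -1) = 0
  height(15) = 1 + max(-1, -1) = 0
  height(24) = 1 + max(-1, -1) = 0
  height(17) = 1 + max(0, 0) = 1
  height(26) = 1 + max(1, -1) = 2
  height(35) = 1 + max(2, -1) = 3
  height(40) = 1 + max(3, -1) = 4
  height(49) = 1 + max(4, -1) = 5
  height(14) = 1 + max(0, 5) = 6
  height(7) = 1 + max(0, 6) = 7
Height = 7


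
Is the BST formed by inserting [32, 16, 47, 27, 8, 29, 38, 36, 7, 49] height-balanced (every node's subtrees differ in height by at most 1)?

Tree (level-order array): [32, 16, 47, 8, 27, 38, 49, 7, None, None, 29, 36]
Definition: a tree is height-balanced if, at every node, |h(left) - h(right)| <= 1 (empty subtree has height -1).
Bottom-up per-node check:
  node 7: h_left=-1, h_right=-1, diff=0 [OK], height=0
  node 8: h_left=0, h_right=-1, diff=1 [OK], height=1
  node 29: h_left=-1, h_right=-1, diff=0 [OK], height=0
  node 27: h_left=-1, h_right=0, diff=1 [OK], height=1
  node 16: h_left=1, h_right=1, diff=0 [OK], height=2
  node 36: h_left=-1, h_right=-1, diff=0 [OK], height=0
  node 38: h_left=0, h_right=-1, diff=1 [OK], height=1
  node 49: h_left=-1, h_right=-1, diff=0 [OK], height=0
  node 47: h_left=1, h_right=0, diff=1 [OK], height=2
  node 32: h_left=2, h_right=2, diff=0 [OK], height=3
All nodes satisfy the balance condition.
Result: Balanced


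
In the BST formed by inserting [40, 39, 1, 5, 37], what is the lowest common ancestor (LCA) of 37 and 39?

Tree insertion order: [40, 39, 1, 5, 37]
Tree (level-order array): [40, 39, None, 1, None, None, 5, None, 37]
In a BST, the LCA of p=37, q=39 is the first node v on the
root-to-leaf path with p <= v <= q (go left if both < v, right if both > v).
Walk from root:
  at 40: both 37 and 39 < 40, go left
  at 39: 37 <= 39 <= 39, this is the LCA
LCA = 39


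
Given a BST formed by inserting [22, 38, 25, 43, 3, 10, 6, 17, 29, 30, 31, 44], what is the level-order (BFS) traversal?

Tree insertion order: [22, 38, 25, 43, 3, 10, 6, 17, 29, 30, 31, 44]
Tree (level-order array): [22, 3, 38, None, 10, 25, 43, 6, 17, None, 29, None, 44, None, None, None, None, None, 30, None, None, None, 31]
BFS from the root, enqueuing left then right child of each popped node:
  queue [22] -> pop 22, enqueue [3, 38], visited so far: [22]
  queue [3, 38] -> pop 3, enqueue [10], visited so far: [22, 3]
  queue [38, 10] -> pop 38, enqueue [25, 43], visited so far: [22, 3, 38]
  queue [10, 25, 43] -> pop 10, enqueue [6, 17], visited so far: [22, 3, 38, 10]
  queue [25, 43, 6, 17] -> pop 25, enqueue [29], visited so far: [22, 3, 38, 10, 25]
  queue [43, 6, 17, 29] -> pop 43, enqueue [44], visited so far: [22, 3, 38, 10, 25, 43]
  queue [6, 17, 29, 44] -> pop 6, enqueue [none], visited so far: [22, 3, 38, 10, 25, 43, 6]
  queue [17, 29, 44] -> pop 17, enqueue [none], visited so far: [22, 3, 38, 10, 25, 43, 6, 17]
  queue [29, 44] -> pop 29, enqueue [30], visited so far: [22, 3, 38, 10, 25, 43, 6, 17, 29]
  queue [44, 30] -> pop 44, enqueue [none], visited so far: [22, 3, 38, 10, 25, 43, 6, 17, 29, 44]
  queue [30] -> pop 30, enqueue [31], visited so far: [22, 3, 38, 10, 25, 43, 6, 17, 29, 44, 30]
  queue [31] -> pop 31, enqueue [none], visited so far: [22, 3, 38, 10, 25, 43, 6, 17, 29, 44, 30, 31]
Result: [22, 3, 38, 10, 25, 43, 6, 17, 29, 44, 30, 31]


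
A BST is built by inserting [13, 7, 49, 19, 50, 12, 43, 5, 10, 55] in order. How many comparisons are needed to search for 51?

Search path for 51: 13 -> 49 -> 50 -> 55
Found: False
Comparisons: 4


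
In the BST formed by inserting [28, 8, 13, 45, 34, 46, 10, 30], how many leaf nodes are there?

Tree built from: [28, 8, 13, 45, 34, 46, 10, 30]
Tree (level-order array): [28, 8, 45, None, 13, 34, 46, 10, None, 30]
Rule: A leaf has 0 children.
Per-node child counts:
  node 28: 2 child(ren)
  node 8: 1 child(ren)
  node 13: 1 child(ren)
  node 10: 0 child(ren)
  node 45: 2 child(ren)
  node 34: 1 child(ren)
  node 30: 0 child(ren)
  node 46: 0 child(ren)
Matching nodes: [10, 30, 46]
Count of leaf nodes: 3


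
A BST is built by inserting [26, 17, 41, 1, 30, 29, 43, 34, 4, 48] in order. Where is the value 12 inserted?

Starting tree (level order): [26, 17, 41, 1, None, 30, 43, None, 4, 29, 34, None, 48]
Insertion path: 26 -> 17 -> 1 -> 4
Result: insert 12 as right child of 4
Final tree (level order): [26, 17, 41, 1, None, 30, 43, None, 4, 29, 34, None, 48, None, 12]


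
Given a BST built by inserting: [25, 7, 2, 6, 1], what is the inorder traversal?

Tree insertion order: [25, 7, 2, 6, 1]
Tree (level-order array): [25, 7, None, 2, None, 1, 6]
Inorder traversal: [1, 2, 6, 7, 25]


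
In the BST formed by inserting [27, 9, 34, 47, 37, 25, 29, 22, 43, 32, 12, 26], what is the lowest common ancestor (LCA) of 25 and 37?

Tree insertion order: [27, 9, 34, 47, 37, 25, 29, 22, 43, 32, 12, 26]
Tree (level-order array): [27, 9, 34, None, 25, 29, 47, 22, 26, None, 32, 37, None, 12, None, None, None, None, None, None, 43]
In a BST, the LCA of p=25, q=37 is the first node v on the
root-to-leaf path with p <= v <= q (go left if both < v, right if both > v).
Walk from root:
  at 27: 25 <= 27 <= 37, this is the LCA
LCA = 27


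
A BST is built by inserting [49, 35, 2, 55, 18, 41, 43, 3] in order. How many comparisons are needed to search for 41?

Search path for 41: 49 -> 35 -> 41
Found: True
Comparisons: 3


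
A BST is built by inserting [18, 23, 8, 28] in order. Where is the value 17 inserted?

Starting tree (level order): [18, 8, 23, None, None, None, 28]
Insertion path: 18 -> 8
Result: insert 17 as right child of 8
Final tree (level order): [18, 8, 23, None, 17, None, 28]


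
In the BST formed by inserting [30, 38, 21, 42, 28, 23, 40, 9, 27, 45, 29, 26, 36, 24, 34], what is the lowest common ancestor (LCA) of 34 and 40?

Tree insertion order: [30, 38, 21, 42, 28, 23, 40, 9, 27, 45, 29, 26, 36, 24, 34]
Tree (level-order array): [30, 21, 38, 9, 28, 36, 42, None, None, 23, 29, 34, None, 40, 45, None, 27, None, None, None, None, None, None, None, None, 26, None, 24]
In a BST, the LCA of p=34, q=40 is the first node v on the
root-to-leaf path with p <= v <= q (go left if both < v, right if both > v).
Walk from root:
  at 30: both 34 and 40 > 30, go right
  at 38: 34 <= 38 <= 40, this is the LCA
LCA = 38


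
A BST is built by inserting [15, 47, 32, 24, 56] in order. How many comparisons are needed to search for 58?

Search path for 58: 15 -> 47 -> 56
Found: False
Comparisons: 3


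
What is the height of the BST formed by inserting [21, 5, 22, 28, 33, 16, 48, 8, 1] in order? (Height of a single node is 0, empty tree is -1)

Insertion order: [21, 5, 22, 28, 33, 16, 48, 8, 1]
Tree (level-order array): [21, 5, 22, 1, 16, None, 28, None, None, 8, None, None, 33, None, None, None, 48]
Compute height bottom-up (empty subtree = -1):
  height(1) = 1 + max(-1, -1) = 0
  height(8) = 1 + max(-1, -1) = 0
  height(16) = 1 + max(0, -1) = 1
  height(5) = 1 + max(0, 1) = 2
  height(48) = 1 + max(-1, -1) = 0
  height(33) = 1 + max(-1, 0) = 1
  height(28) = 1 + max(-1, 1) = 2
  height(22) = 1 + max(-1, 2) = 3
  height(21) = 1 + max(2, 3) = 4
Height = 4


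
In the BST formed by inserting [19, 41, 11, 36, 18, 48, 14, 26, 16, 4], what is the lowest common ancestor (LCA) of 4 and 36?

Tree insertion order: [19, 41, 11, 36, 18, 48, 14, 26, 16, 4]
Tree (level-order array): [19, 11, 41, 4, 18, 36, 48, None, None, 14, None, 26, None, None, None, None, 16]
In a BST, the LCA of p=4, q=36 is the first node v on the
root-to-leaf path with p <= v <= q (go left if both < v, right if both > v).
Walk from root:
  at 19: 4 <= 19 <= 36, this is the LCA
LCA = 19


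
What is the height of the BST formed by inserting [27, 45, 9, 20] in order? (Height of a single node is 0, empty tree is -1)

Insertion order: [27, 45, 9, 20]
Tree (level-order array): [27, 9, 45, None, 20]
Compute height bottom-up (empty subtree = -1):
  height(20) = 1 + max(-1, -1) = 0
  height(9) = 1 + max(-1, 0) = 1
  height(45) = 1 + max(-1, -1) = 0
  height(27) = 1 + max(1, 0) = 2
Height = 2


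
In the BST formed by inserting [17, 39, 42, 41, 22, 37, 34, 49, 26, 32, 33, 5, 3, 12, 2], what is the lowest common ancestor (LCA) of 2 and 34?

Tree insertion order: [17, 39, 42, 41, 22, 37, 34, 49, 26, 32, 33, 5, 3, 12, 2]
Tree (level-order array): [17, 5, 39, 3, 12, 22, 42, 2, None, None, None, None, 37, 41, 49, None, None, 34, None, None, None, None, None, 26, None, None, 32, None, 33]
In a BST, the LCA of p=2, q=34 is the first node v on the
root-to-leaf path with p <= v <= q (go left if both < v, right if both > v).
Walk from root:
  at 17: 2 <= 17 <= 34, this is the LCA
LCA = 17


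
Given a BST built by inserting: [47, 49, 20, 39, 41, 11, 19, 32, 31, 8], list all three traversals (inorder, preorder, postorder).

Tree insertion order: [47, 49, 20, 39, 41, 11, 19, 32, 31, 8]
Tree (level-order array): [47, 20, 49, 11, 39, None, None, 8, 19, 32, 41, None, None, None, None, 31]
Inorder (L, root, R): [8, 11, 19, 20, 31, 32, 39, 41, 47, 49]
Preorder (root, L, R): [47, 20, 11, 8, 19, 39, 32, 31, 41, 49]
Postorder (L, R, root): [8, 19, 11, 31, 32, 41, 39, 20, 49, 47]


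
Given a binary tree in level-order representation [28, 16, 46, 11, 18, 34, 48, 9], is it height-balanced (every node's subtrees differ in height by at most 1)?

Tree (level-order array): [28, 16, 46, 11, 18, 34, 48, 9]
Definition: a tree is height-balanced if, at every node, |h(left) - h(right)| <= 1 (empty subtree has height -1).
Bottom-up per-node check:
  node 9: h_left=-1, h_right=-1, diff=0 [OK], height=0
  node 11: h_left=0, h_right=-1, diff=1 [OK], height=1
  node 18: h_left=-1, h_right=-1, diff=0 [OK], height=0
  node 16: h_left=1, h_right=0, diff=1 [OK], height=2
  node 34: h_left=-1, h_right=-1, diff=0 [OK], height=0
  node 48: h_left=-1, h_right=-1, diff=0 [OK], height=0
  node 46: h_left=0, h_right=0, diff=0 [OK], height=1
  node 28: h_left=2, h_right=1, diff=1 [OK], height=3
All nodes satisfy the balance condition.
Result: Balanced


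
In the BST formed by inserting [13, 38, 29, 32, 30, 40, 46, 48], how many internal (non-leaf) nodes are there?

Tree built from: [13, 38, 29, 32, 30, 40, 46, 48]
Tree (level-order array): [13, None, 38, 29, 40, None, 32, None, 46, 30, None, None, 48]
Rule: An internal node has at least one child.
Per-node child counts:
  node 13: 1 child(ren)
  node 38: 2 child(ren)
  node 29: 1 child(ren)
  node 32: 1 child(ren)
  node 30: 0 child(ren)
  node 40: 1 child(ren)
  node 46: 1 child(ren)
  node 48: 0 child(ren)
Matching nodes: [13, 38, 29, 32, 40, 46]
Count of internal (non-leaf) nodes: 6


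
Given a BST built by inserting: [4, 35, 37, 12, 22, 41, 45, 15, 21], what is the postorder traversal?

Tree insertion order: [4, 35, 37, 12, 22, 41, 45, 15, 21]
Tree (level-order array): [4, None, 35, 12, 37, None, 22, None, 41, 15, None, None, 45, None, 21]
Postorder traversal: [21, 15, 22, 12, 45, 41, 37, 35, 4]


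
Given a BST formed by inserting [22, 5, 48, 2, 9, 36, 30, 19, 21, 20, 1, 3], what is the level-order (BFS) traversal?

Tree insertion order: [22, 5, 48, 2, 9, 36, 30, 19, 21, 20, 1, 3]
Tree (level-order array): [22, 5, 48, 2, 9, 36, None, 1, 3, None, 19, 30, None, None, None, None, None, None, 21, None, None, 20]
BFS from the root, enqueuing left then right child of each popped node:
  queue [22] -> pop 22, enqueue [5, 48], visited so far: [22]
  queue [5, 48] -> pop 5, enqueue [2, 9], visited so far: [22, 5]
  queue [48, 2, 9] -> pop 48, enqueue [36], visited so far: [22, 5, 48]
  queue [2, 9, 36] -> pop 2, enqueue [1, 3], visited so far: [22, 5, 48, 2]
  queue [9, 36, 1, 3] -> pop 9, enqueue [19], visited so far: [22, 5, 48, 2, 9]
  queue [36, 1, 3, 19] -> pop 36, enqueue [30], visited so far: [22, 5, 48, 2, 9, 36]
  queue [1, 3, 19, 30] -> pop 1, enqueue [none], visited so far: [22, 5, 48, 2, 9, 36, 1]
  queue [3, 19, 30] -> pop 3, enqueue [none], visited so far: [22, 5, 48, 2, 9, 36, 1, 3]
  queue [19, 30] -> pop 19, enqueue [21], visited so far: [22, 5, 48, 2, 9, 36, 1, 3, 19]
  queue [30, 21] -> pop 30, enqueue [none], visited so far: [22, 5, 48, 2, 9, 36, 1, 3, 19, 30]
  queue [21] -> pop 21, enqueue [20], visited so far: [22, 5, 48, 2, 9, 36, 1, 3, 19, 30, 21]
  queue [20] -> pop 20, enqueue [none], visited so far: [22, 5, 48, 2, 9, 36, 1, 3, 19, 30, 21, 20]
Result: [22, 5, 48, 2, 9, 36, 1, 3, 19, 30, 21, 20]


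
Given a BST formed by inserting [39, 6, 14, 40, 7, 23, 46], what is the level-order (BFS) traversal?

Tree insertion order: [39, 6, 14, 40, 7, 23, 46]
Tree (level-order array): [39, 6, 40, None, 14, None, 46, 7, 23]
BFS from the root, enqueuing left then right child of each popped node:
  queue [39] -> pop 39, enqueue [6, 40], visited so far: [39]
  queue [6, 40] -> pop 6, enqueue [14], visited so far: [39, 6]
  queue [40, 14] -> pop 40, enqueue [46], visited so far: [39, 6, 40]
  queue [14, 46] -> pop 14, enqueue [7, 23], visited so far: [39, 6, 40, 14]
  queue [46, 7, 23] -> pop 46, enqueue [none], visited so far: [39, 6, 40, 14, 46]
  queue [7, 23] -> pop 7, enqueue [none], visited so far: [39, 6, 40, 14, 46, 7]
  queue [23] -> pop 23, enqueue [none], visited so far: [39, 6, 40, 14, 46, 7, 23]
Result: [39, 6, 40, 14, 46, 7, 23]


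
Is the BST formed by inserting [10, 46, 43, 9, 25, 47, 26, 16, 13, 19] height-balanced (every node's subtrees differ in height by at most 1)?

Tree (level-order array): [10, 9, 46, None, None, 43, 47, 25, None, None, None, 16, 26, 13, 19]
Definition: a tree is height-balanced if, at every node, |h(left) - h(right)| <= 1 (empty subtree has height -1).
Bottom-up per-node check:
  node 9: h_left=-1, h_right=-1, diff=0 [OK], height=0
  node 13: h_left=-1, h_right=-1, diff=0 [OK], height=0
  node 19: h_left=-1, h_right=-1, diff=0 [OK], height=0
  node 16: h_left=0, h_right=0, diff=0 [OK], height=1
  node 26: h_left=-1, h_right=-1, diff=0 [OK], height=0
  node 25: h_left=1, h_right=0, diff=1 [OK], height=2
  node 43: h_left=2, h_right=-1, diff=3 [FAIL (|2--1|=3 > 1)], height=3
  node 47: h_left=-1, h_right=-1, diff=0 [OK], height=0
  node 46: h_left=3, h_right=0, diff=3 [FAIL (|3-0|=3 > 1)], height=4
  node 10: h_left=0, h_right=4, diff=4 [FAIL (|0-4|=4 > 1)], height=5
Node 43 violates the condition: |2 - -1| = 3 > 1.
Result: Not balanced


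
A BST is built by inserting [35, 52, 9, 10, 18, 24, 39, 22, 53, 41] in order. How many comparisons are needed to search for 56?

Search path for 56: 35 -> 52 -> 53
Found: False
Comparisons: 3


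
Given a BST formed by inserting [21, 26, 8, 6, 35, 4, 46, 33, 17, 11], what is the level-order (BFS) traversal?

Tree insertion order: [21, 26, 8, 6, 35, 4, 46, 33, 17, 11]
Tree (level-order array): [21, 8, 26, 6, 17, None, 35, 4, None, 11, None, 33, 46]
BFS from the root, enqueuing left then right child of each popped node:
  queue [21] -> pop 21, enqueue [8, 26], visited so far: [21]
  queue [8, 26] -> pop 8, enqueue [6, 17], visited so far: [21, 8]
  queue [26, 6, 17] -> pop 26, enqueue [35], visited so far: [21, 8, 26]
  queue [6, 17, 35] -> pop 6, enqueue [4], visited so far: [21, 8, 26, 6]
  queue [17, 35, 4] -> pop 17, enqueue [11], visited so far: [21, 8, 26, 6, 17]
  queue [35, 4, 11] -> pop 35, enqueue [33, 46], visited so far: [21, 8, 26, 6, 17, 35]
  queue [4, 11, 33, 46] -> pop 4, enqueue [none], visited so far: [21, 8, 26, 6, 17, 35, 4]
  queue [11, 33, 46] -> pop 11, enqueue [none], visited so far: [21, 8, 26, 6, 17, 35, 4, 11]
  queue [33, 46] -> pop 33, enqueue [none], visited so far: [21, 8, 26, 6, 17, 35, 4, 11, 33]
  queue [46] -> pop 46, enqueue [none], visited so far: [21, 8, 26, 6, 17, 35, 4, 11, 33, 46]
Result: [21, 8, 26, 6, 17, 35, 4, 11, 33, 46]


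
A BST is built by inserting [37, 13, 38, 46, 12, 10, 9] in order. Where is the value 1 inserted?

Starting tree (level order): [37, 13, 38, 12, None, None, 46, 10, None, None, None, 9]
Insertion path: 37 -> 13 -> 12 -> 10 -> 9
Result: insert 1 as left child of 9
Final tree (level order): [37, 13, 38, 12, None, None, 46, 10, None, None, None, 9, None, 1]


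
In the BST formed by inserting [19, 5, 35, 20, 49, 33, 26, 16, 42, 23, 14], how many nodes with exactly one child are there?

Tree built from: [19, 5, 35, 20, 49, 33, 26, 16, 42, 23, 14]
Tree (level-order array): [19, 5, 35, None, 16, 20, 49, 14, None, None, 33, 42, None, None, None, 26, None, None, None, 23]
Rule: These are nodes with exactly 1 non-null child.
Per-node child counts:
  node 19: 2 child(ren)
  node 5: 1 child(ren)
  node 16: 1 child(ren)
  node 14: 0 child(ren)
  node 35: 2 child(ren)
  node 20: 1 child(ren)
  node 33: 1 child(ren)
  node 26: 1 child(ren)
  node 23: 0 child(ren)
  node 49: 1 child(ren)
  node 42: 0 child(ren)
Matching nodes: [5, 16, 20, 33, 26, 49]
Count of nodes with exactly one child: 6


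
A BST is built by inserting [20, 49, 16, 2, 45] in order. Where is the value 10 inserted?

Starting tree (level order): [20, 16, 49, 2, None, 45]
Insertion path: 20 -> 16 -> 2
Result: insert 10 as right child of 2
Final tree (level order): [20, 16, 49, 2, None, 45, None, None, 10]


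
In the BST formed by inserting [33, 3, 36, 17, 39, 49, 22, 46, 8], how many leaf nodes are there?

Tree built from: [33, 3, 36, 17, 39, 49, 22, 46, 8]
Tree (level-order array): [33, 3, 36, None, 17, None, 39, 8, 22, None, 49, None, None, None, None, 46]
Rule: A leaf has 0 children.
Per-node child counts:
  node 33: 2 child(ren)
  node 3: 1 child(ren)
  node 17: 2 child(ren)
  node 8: 0 child(ren)
  node 22: 0 child(ren)
  node 36: 1 child(ren)
  node 39: 1 child(ren)
  node 49: 1 child(ren)
  node 46: 0 child(ren)
Matching nodes: [8, 22, 46]
Count of leaf nodes: 3


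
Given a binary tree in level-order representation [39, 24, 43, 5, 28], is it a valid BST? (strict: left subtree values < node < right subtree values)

Level-order array: [39, 24, 43, 5, 28]
Validate using subtree bounds (lo, hi): at each node, require lo < value < hi,
then recurse left with hi=value and right with lo=value.
Preorder trace (stopping at first violation):
  at node 39 with bounds (-inf, +inf): OK
  at node 24 with bounds (-inf, 39): OK
  at node 5 with bounds (-inf, 24): OK
  at node 28 with bounds (24, 39): OK
  at node 43 with bounds (39, +inf): OK
No violation found at any node.
Result: Valid BST


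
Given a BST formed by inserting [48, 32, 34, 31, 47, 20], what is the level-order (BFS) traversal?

Tree insertion order: [48, 32, 34, 31, 47, 20]
Tree (level-order array): [48, 32, None, 31, 34, 20, None, None, 47]
BFS from the root, enqueuing left then right child of each popped node:
  queue [48] -> pop 48, enqueue [32], visited so far: [48]
  queue [32] -> pop 32, enqueue [31, 34], visited so far: [48, 32]
  queue [31, 34] -> pop 31, enqueue [20], visited so far: [48, 32, 31]
  queue [34, 20] -> pop 34, enqueue [47], visited so far: [48, 32, 31, 34]
  queue [20, 47] -> pop 20, enqueue [none], visited so far: [48, 32, 31, 34, 20]
  queue [47] -> pop 47, enqueue [none], visited so far: [48, 32, 31, 34, 20, 47]
Result: [48, 32, 31, 34, 20, 47]


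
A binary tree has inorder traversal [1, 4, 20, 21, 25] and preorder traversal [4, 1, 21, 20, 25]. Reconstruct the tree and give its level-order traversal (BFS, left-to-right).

Inorder:  [1, 4, 20, 21, 25]
Preorder: [4, 1, 21, 20, 25]
Algorithm: preorder visits root first, so consume preorder in order;
for each root, split the current inorder slice at that value into
left-subtree inorder and right-subtree inorder, then recurse.
Recursive splits:
  root=4; inorder splits into left=[1], right=[20, 21, 25]
  root=1; inorder splits into left=[], right=[]
  root=21; inorder splits into left=[20], right=[25]
  root=20; inorder splits into left=[], right=[]
  root=25; inorder splits into left=[], right=[]
Reconstructed level-order: [4, 1, 21, 20, 25]


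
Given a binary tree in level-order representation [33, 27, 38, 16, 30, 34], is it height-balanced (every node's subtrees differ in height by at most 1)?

Tree (level-order array): [33, 27, 38, 16, 30, 34]
Definition: a tree is height-balanced if, at every node, |h(left) - h(right)| <= 1 (empty subtree has height -1).
Bottom-up per-node check:
  node 16: h_left=-1, h_right=-1, diff=0 [OK], height=0
  node 30: h_left=-1, h_right=-1, diff=0 [OK], height=0
  node 27: h_left=0, h_right=0, diff=0 [OK], height=1
  node 34: h_left=-1, h_right=-1, diff=0 [OK], height=0
  node 38: h_left=0, h_right=-1, diff=1 [OK], height=1
  node 33: h_left=1, h_right=1, diff=0 [OK], height=2
All nodes satisfy the balance condition.
Result: Balanced


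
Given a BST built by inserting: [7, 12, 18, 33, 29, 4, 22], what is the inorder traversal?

Tree insertion order: [7, 12, 18, 33, 29, 4, 22]
Tree (level-order array): [7, 4, 12, None, None, None, 18, None, 33, 29, None, 22]
Inorder traversal: [4, 7, 12, 18, 22, 29, 33]


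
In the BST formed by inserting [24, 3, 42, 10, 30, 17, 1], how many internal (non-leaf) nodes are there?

Tree built from: [24, 3, 42, 10, 30, 17, 1]
Tree (level-order array): [24, 3, 42, 1, 10, 30, None, None, None, None, 17]
Rule: An internal node has at least one child.
Per-node child counts:
  node 24: 2 child(ren)
  node 3: 2 child(ren)
  node 1: 0 child(ren)
  node 10: 1 child(ren)
  node 17: 0 child(ren)
  node 42: 1 child(ren)
  node 30: 0 child(ren)
Matching nodes: [24, 3, 10, 42]
Count of internal (non-leaf) nodes: 4


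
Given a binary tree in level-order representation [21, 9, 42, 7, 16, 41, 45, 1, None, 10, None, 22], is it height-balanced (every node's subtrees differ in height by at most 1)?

Tree (level-order array): [21, 9, 42, 7, 16, 41, 45, 1, None, 10, None, 22]
Definition: a tree is height-balanced if, at every node, |h(left) - h(right)| <= 1 (empty subtree has height -1).
Bottom-up per-node check:
  node 1: h_left=-1, h_right=-1, diff=0 [OK], height=0
  node 7: h_left=0, h_right=-1, diff=1 [OK], height=1
  node 10: h_left=-1, h_right=-1, diff=0 [OK], height=0
  node 16: h_left=0, h_right=-1, diff=1 [OK], height=1
  node 9: h_left=1, h_right=1, diff=0 [OK], height=2
  node 22: h_left=-1, h_right=-1, diff=0 [OK], height=0
  node 41: h_left=0, h_right=-1, diff=1 [OK], height=1
  node 45: h_left=-1, h_right=-1, diff=0 [OK], height=0
  node 42: h_left=1, h_right=0, diff=1 [OK], height=2
  node 21: h_left=2, h_right=2, diff=0 [OK], height=3
All nodes satisfy the balance condition.
Result: Balanced
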